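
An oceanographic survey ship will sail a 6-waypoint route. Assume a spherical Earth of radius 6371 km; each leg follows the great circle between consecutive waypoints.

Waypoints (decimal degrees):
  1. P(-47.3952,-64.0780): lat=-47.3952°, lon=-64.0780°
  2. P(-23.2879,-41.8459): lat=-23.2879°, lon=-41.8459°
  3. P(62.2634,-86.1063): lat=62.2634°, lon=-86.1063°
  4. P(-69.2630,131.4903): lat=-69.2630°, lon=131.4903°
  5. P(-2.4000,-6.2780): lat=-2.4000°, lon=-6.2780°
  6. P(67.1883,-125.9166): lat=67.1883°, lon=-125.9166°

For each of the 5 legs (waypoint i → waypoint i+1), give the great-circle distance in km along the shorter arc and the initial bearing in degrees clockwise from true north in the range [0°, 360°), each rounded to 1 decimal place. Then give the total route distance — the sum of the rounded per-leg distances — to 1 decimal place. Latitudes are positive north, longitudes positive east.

Leg 1: φ1=-0.8272023, φ2=-0.4064505, Δφ=0.4207518, Δλ=0.3880233 rad; a=sin²(Δφ/2)+cosφ1·cosφ2·sin²(Δλ/2)=0.0667211546; c=2·atan2(√a, √(1-a))=0.522533218; dist=6371·c=3329.059 ≈ 3329.1 km; running total=3329.1 km
Leg 1 bearing: y=sinΔλ·cosφ2=0.34753446, x=cosφ1·sinφ2-sinφ1·cosφ2·cosΔλ=0.35818650; θ=atan2(y, x)=44.1353° ≈ 44.1°
Leg 2: φ1=-0.4064505, φ2=1.0867013, Δφ=1.4931519, Δλ=-0.7724897 rad; a=sin²(Δφ/2)+cosφ1·cosφ2·sin²(Δλ/2)=0.5218829848; c=2·atan2(√a, √(1-a))=1.614576280; dist=6371·c=10286.465 ≈ 10286.5 km; running total=13615.6 km
Leg 2 bearing: y=sinΔλ·cosφ2=-0.32481744, x=cosφ1·sinφ2-sinφ1·cosφ2·cosΔλ=0.94476355; θ=atan2(y, x)=-18.9734° <0 so +360° → 341.0266° ≈ 341.0°
Leg 3: φ1=1.0867013, φ2=-1.2088674, Δφ=-2.2955687, Δλ=3.7977771 rad; a=sin²(Δφ/2)+cosφ1·cosφ2·sin²(Δλ/2)=0.9791620893; c=2·atan2(√a, √(1-a))=2.851873613; dist=6371·c=18169.287 ≈ 18169.3 km; running total=31784.9 km
Leg 3 bearing: y=sinΔλ·cosφ2=-0.21602285, x=cosφ1·sinφ2-sinφ1·cosφ2·cosΔλ=-0.18694624; θ=atan2(y, x)=-130.8729° <0 so +360° → 229.1271° ≈ 229.1°
Leg 4: φ1=-1.2088674, φ2=-0.0418879, Δφ=1.1669795, Δλ=-2.4045104 rad; a=sin²(Δφ/2)+cosφ1·cosφ2·sin²(Δλ/2)=0.6113894394; c=2·atan2(√a, √(1-a))=1.795460388; dist=6371·c=11438.878 ≈ 11438.9 km; running total=43223.8 km
Leg 4 bearing: y=sinΔλ·cosφ2=-0.67154078, x=cosφ1·sinφ2-sinφ1·cosφ2·cosΔλ=-0.70668420; θ=atan2(y, x)=-136.4607° <0 so +360° → 223.5393° ≈ 223.5°
Leg 5: φ1=-0.0418879, φ2=1.1726571, Δφ=1.2145450, Δλ=-2.0880875 rad; a=sin²(Δφ/2)+cosφ1·cosφ2·sin²(Δλ/2)=0.6150811717; c=2·atan2(√a, √(1-a))=1.803040829; dist=6371·c=11487.173 ≈ 11487.2 km; running total=54711.0 km
Leg 5 bearing: y=sinΔλ·cosφ2=-0.33697742, x=cosφ1·sinφ2-sinφ1·cosφ2·cosΔλ=0.91294661; θ=atan2(y, x)=-20.2596° <0 so +360° → 339.7404° ≈ 339.7°

Leg 1: dist=3329.1 km, bearing=44.1°
Leg 2: dist=10286.5 km, bearing=341.0°
Leg 3: dist=18169.3 km, bearing=229.1°
Leg 4: dist=11438.9 km, bearing=223.5°
Leg 5: dist=11487.2 km, bearing=339.7°
Total: 54711.0 km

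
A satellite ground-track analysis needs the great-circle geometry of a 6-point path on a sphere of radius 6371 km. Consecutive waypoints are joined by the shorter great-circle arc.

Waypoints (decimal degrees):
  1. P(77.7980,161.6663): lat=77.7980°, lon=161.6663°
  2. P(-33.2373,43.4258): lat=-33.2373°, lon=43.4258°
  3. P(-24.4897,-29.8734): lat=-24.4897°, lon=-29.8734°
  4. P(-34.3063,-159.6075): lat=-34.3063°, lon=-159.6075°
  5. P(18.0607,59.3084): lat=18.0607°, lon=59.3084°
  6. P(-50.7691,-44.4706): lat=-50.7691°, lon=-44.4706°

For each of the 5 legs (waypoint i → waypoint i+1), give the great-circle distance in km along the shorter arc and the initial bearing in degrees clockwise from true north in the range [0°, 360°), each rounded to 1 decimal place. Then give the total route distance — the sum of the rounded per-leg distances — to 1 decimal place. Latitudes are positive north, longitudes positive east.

Leg 1: φ1=1.3578313, φ2=-0.5801003, Δφ=-1.9379316, Δλ=-2.0636860 rad; a=sin²(Δφ/2)+cosφ1·cosφ2·sin²(Δλ/2)=0.8096869785; c=2·atan2(√a, √(1-a))=2.238741370; dist=6371·c=14263.021 ≈ 14263.0 km; running total=14263.0 km
Leg 1 bearing: y=sinΔλ·cosφ2=-0.73684940, x=cosφ1·sinφ2-sinφ1·cosφ2·cosΔλ=0.27097761; θ=atan2(y, x)=-69.8089° <0 so +360° → 290.1911° ≈ 290.2°
Leg 2: φ1=-0.5801003, φ2=-0.4274259, Δφ=0.1526744, Δλ=-1.2793124 rad; a=sin²(Δφ/2)+cosφ1·cosφ2·sin²(Δλ/2)=0.2770276326; c=2·atan2(√a, √(1-a))=1.108566845; dist=6371·c=7062.679 ≈ 7062.7 km; running total=21325.7 km
Leg 2 bearing: y=sinΔλ·cosφ2=-0.87164911, x=cosφ1·sinφ2-sinφ1·cosφ2·cosΔλ=-0.20337432; θ=atan2(y, x)=-103.1334° <0 so +360° → 256.8666° ≈ 256.9°
Leg 3: φ1=-0.4274259, φ2=-0.5987579, Δφ=-0.1713320, Δλ=-2.2642872 rad; a=sin²(Δφ/2)+cosφ1·cosφ2·sin²(Δλ/2)=0.6234422277; c=2·atan2(√a, √(1-a))=1.820260191; dist=6371·c=11596.878 ≈ 11596.9 km; running total=32922.6 km
Leg 3 bearing: y=sinΔλ·cosφ2=-0.63523784, x=cosφ1·sinφ2-sinφ1·cosφ2·cosΔλ=-0.73179297; θ=atan2(y, x)=-139.0402° <0 so +360° → 220.9598° ≈ 221.0°
Leg 4: φ1=-0.5987579, φ2=0.3152187, Δφ=0.9139766, Δλ=3.8208032 rad; a=sin²(Δφ/2)+cosφ1·cosφ2·sin²(Δλ/2)=0.8928903708; c=2·atan2(√a, √(1-a))=2.474753748; dist=6371·c=15766.656 ≈ 15766.7 km; running total=48689.3 km
Leg 4 bearing: y=sinΔλ·cosφ2=-0.59722775, x=cosφ1·sinφ2-sinφ1·cosφ2·cosΔλ=-0.16083422; θ=atan2(y, x)=-105.0723° <0 so +360° → 254.9277° ≈ 254.9°
Leg 5: φ1=0.3152187, φ2=-0.8860880, Δφ=-1.2013066, Δλ=-1.8112852 rad; a=sin²(Δφ/2)+cosφ1·cosφ2·sin²(Δλ/2)=0.6916793395; c=2·atan2(√a, √(1-a))=1.964226401; dist=6371·c=12514.086 ≈ 12514.1 km; running total=61203.4 km
Leg 5 bearing: y=sinΔλ·cosφ2=-0.61424635, x=cosφ1·sinφ2-sinφ1·cosφ2·cosΔλ=-0.68973730; θ=atan2(y, x)=-138.3133° <0 so +360° → 221.6867° ≈ 221.7°

Leg 1: dist=14263.0 km, bearing=290.2°
Leg 2: dist=7062.7 km, bearing=256.9°
Leg 3: dist=11596.9 km, bearing=221.0°
Leg 4: dist=15766.7 km, bearing=254.9°
Leg 5: dist=12514.1 km, bearing=221.7°
Total: 61203.4 km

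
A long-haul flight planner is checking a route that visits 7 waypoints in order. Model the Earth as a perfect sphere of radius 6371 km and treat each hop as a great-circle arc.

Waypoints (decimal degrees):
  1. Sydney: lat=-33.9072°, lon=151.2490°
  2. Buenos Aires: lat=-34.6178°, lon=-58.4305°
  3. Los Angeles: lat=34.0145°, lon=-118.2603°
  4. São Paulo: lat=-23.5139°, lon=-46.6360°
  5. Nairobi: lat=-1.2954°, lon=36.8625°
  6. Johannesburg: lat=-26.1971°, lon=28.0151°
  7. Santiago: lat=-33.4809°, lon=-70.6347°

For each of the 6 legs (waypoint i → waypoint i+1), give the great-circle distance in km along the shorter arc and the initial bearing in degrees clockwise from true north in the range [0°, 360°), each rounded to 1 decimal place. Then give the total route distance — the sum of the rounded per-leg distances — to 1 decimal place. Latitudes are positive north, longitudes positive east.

Leg 1: dist=11792.3 km, bearing=154.9°
Leg 2: dist=9848.1 km, bearing=314.2°
Leg 3: dist=9902.9 km, bearing=119.5°
Leg 4: dist=9287.2 km, bearing=88.6°
Leg 5: dist=2926.3 km, bearing=198.1°
Leg 6: dist=9170.7 km, bearing=236.3°
Total: 52927.5 km

Leg 1: φ1=-0.5917923, φ2=-0.6041946, Δφ=-0.0124023, Δλ=-3.6595976 rad; a=sin²(Δφ/2)+cosφ1·cosφ2·sin²(Δλ/2)=0.6382451910; c=2·atan2(√a, √(1-a))=1.850936523; dist=6371·c=11792.317 ≈ 11792.3 km; running total=11792.3 km
Leg 1 bearing: y=sinΔλ·cosφ2=0.40748683, x=cosφ1·sinφ2-sinφ1·cosφ2·cosΔλ=-0.87034910; θ=atan2(y, x)=154.9116° ≈ 154.9°
Leg 2: φ1=-0.6041946, φ2=0.5936650, Δφ=1.1978596, Δλ=-1.0442270 rad; a=sin²(Δφ/2)+cosφ1·cosφ2·sin²(Δλ/2)=0.4874844422; c=2·atan2(√a, √(1-a))=1.545762596; dist=6371·c=9848.054 ≈ 9848.1 km; running total=21640.4 km
Leg 2 bearing: y=sinΔλ·cosφ2=-0.71661071, x=cosφ1·sinφ2-sinφ1·cosφ2·cosΔλ=0.69702405; θ=atan2(y, x)=-45.7938° <0 so +360° → 314.2062° ≈ 314.2°
Leg 3: φ1=0.5936650, φ2=-0.4103950, Δφ=-1.0040600, Δλ=1.2500799 rad; a=sin²(Δφ/2)+cosφ1·cosφ2·sin²(Δλ/2)=0.4917885773; c=2·atan2(√a, √(1-a))=1.554372743; dist=6371·c=9902.909 ≈ 9902.9 km; running total=31543.3 km
Leg 3 bearing: y=sinΔλ·cosφ2=0.87020717, x=cosφ1·sinφ2-sinφ1·cosφ2·cosΔλ=-0.49241220; θ=atan2(y, x)=119.5036° ≈ 119.5°
Leg 4: φ1=-0.4103950, φ2=-0.0226090, Δφ=0.3877860, Δλ=1.4573237 rad; a=sin²(Δφ/2)+cosφ1·cosφ2·sin²(Δλ/2)=0.4435899565; c=2·atan2(√a, √(1-a))=1.457735522; dist=6371·c=9287.233 ≈ 9287.2 km; running total=40830.5 km
Leg 4 bearing: y=sinΔλ·cosφ2=0.99331496, x=cosφ1·sinφ2-sinφ1·cosφ2·cosΔλ=0.02443384; θ=atan2(y, x)=88.5909° ≈ 88.6°
Leg 5: φ1=-0.0226090, φ2=-0.4572256, Δφ=-0.4346167, Δλ=-0.1544163 rad; a=sin²(Δφ/2)+cosφ1·cosφ2·sin²(Δλ/2)=0.0518210311; c=2·atan2(√a, √(1-a))=0.459311513; dist=6371·c=2926.274 ≈ 2926.3 km; running total=43756.8 km
Leg 5 bearing: y=sinΔλ·cosφ2=-0.13800476, x=cosφ1·sinφ2-sinφ1·cosφ2·cosΔλ=-0.42130409; θ=atan2(y, x)=-161.8630° <0 so +360° → 198.1370° ≈ 198.1°
Leg 6: φ1=-0.4572256, φ2=-0.5843519, Δφ=-0.1271263, Δλ=-1.7217638 rad; a=sin²(Δφ/2)+cosφ1·cosφ2·sin²(Δλ/2)=0.4345094894; c=2·atan2(√a, √(1-a))=1.439437865; dist=6371·c=9170.659 ≈ 9170.7 km; running total=52927.5 km
Leg 6 bearing: y=sinΔλ·cosφ2=-0.82458309, x=cosφ1·sinφ2-sinφ1·cosφ2·cosΔλ=-0.55036961; θ=atan2(y, x)=-123.7212° <0 so +360° → 236.2788° ≈ 236.3°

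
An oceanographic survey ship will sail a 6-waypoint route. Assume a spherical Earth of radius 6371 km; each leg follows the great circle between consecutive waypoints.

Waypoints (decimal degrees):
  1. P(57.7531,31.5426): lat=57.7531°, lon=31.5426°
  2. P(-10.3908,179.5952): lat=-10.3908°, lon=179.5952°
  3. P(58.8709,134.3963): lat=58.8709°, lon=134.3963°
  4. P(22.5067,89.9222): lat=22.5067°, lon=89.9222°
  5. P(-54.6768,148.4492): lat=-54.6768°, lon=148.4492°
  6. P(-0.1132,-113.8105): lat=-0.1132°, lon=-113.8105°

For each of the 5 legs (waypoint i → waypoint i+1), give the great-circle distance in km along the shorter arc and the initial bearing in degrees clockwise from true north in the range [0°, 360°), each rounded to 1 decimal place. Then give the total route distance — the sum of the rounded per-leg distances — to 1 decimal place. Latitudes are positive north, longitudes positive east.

Leg 1: φ1=1.0079817, φ2=-0.1813537, Δφ=-1.1893354, Δλ=2.5840053 rad; a=sin²(Δφ/2)+cosφ1·cosφ2·sin²(Δλ/2)=0.7989340663; c=2·atan2(√a, √(1-a))=2.211635256; dist=6371·c=14090.328 ≈ 14090.3 km; running total=14090.3 km
Leg 1 bearing: y=sinΔλ·cosφ2=0.52046283, x=cosφ1·sinφ2-sinφ1·cosφ2·cosΔλ=0.60964920; θ=atan2(y, x)=40.4877° ≈ 40.5°
Leg 2: φ1=-0.1813537, φ2=1.0274910, Δφ=1.2088447, Δλ=-0.7888696 rad; a=sin²(Δφ/2)+cosφ1·cosφ2·sin²(Δλ/2)=0.3980417908; c=2·atan2(√a, √(1-a))=1.365439586; dist=6371·c=8699.216 ≈ 8699.2 km; running total=22789.5 km
Leg 2 bearing: y=sinΔλ·cosφ2=-0.36681848, x=cosφ1·sinφ2-sinφ1·cosφ2·cosΔλ=0.90766861; θ=atan2(y, x)=-22.0052° <0 so +360° → 337.9948° ≈ 338.0°
Leg 3: φ1=1.0274910, φ2=0.3928160, Δφ=-0.6346750, Δλ=-0.7762195 rad; a=sin²(Δφ/2)+cosφ1·cosφ2·sin²(Δλ/2)=0.1657669565; c=2·atan2(√a, √(1-a))=0.838651880; dist=6371·c=5343.051 ≈ 5343.1 km; running total=28132.6 km
Leg 3 bearing: y=sinΔλ·cosφ2=-0.64722643, x=cosφ1·sinφ2-sinφ1·cosφ2·cosΔλ=-0.36640284; θ=atan2(y, x)=-119.5147° <0 so +360° → 240.4853° ≈ 240.5°
Leg 4: φ1=0.3928160, φ2=-0.9542902, Δφ=-1.3471062, Δλ=1.0214889 rad; a=sin²(Δφ/2)+cosφ1·cosφ2·sin²(Δλ/2)=0.5167214189; c=2·atan2(√a, √(1-a))=1.604245402; dist=6371·c=10220.647 ≈ 10220.6 km; running total=38353.2 km
Leg 4 bearing: y=sinΔλ·cosφ2=0.49312866, x=cosφ1·sinφ2-sinφ1·cosφ2·cosΔλ=-0.86931335; θ=atan2(y, x)=150.4354° ≈ 150.4°
Leg 5: φ1=-0.9542902, φ2=-0.0019757, Δφ=0.9523145, Δλ=-4.5772953 rad; a=sin²(Δφ/2)+cosφ1·cosφ2·sin²(Δλ/2)=0.5381300306; c=2·atan2(√a, √(1-a))=1.647130498; dist=6371·c=10493.868 ≈ 10493.9 km; running total=48847.1 km
Leg 5 bearing: y=sinΔλ·cosφ2=0.99088678, x=cosφ1·sinφ2-sinφ1·cosφ2·cosΔλ=-0.11103060; θ=atan2(y, x)=96.3934° ≈ 96.4°

Leg 1: dist=14090.3 km, bearing=40.5°
Leg 2: dist=8699.2 km, bearing=338.0°
Leg 3: dist=5343.1 km, bearing=240.5°
Leg 4: dist=10220.6 km, bearing=150.4°
Leg 5: dist=10493.9 km, bearing=96.4°
Total: 48847.1 km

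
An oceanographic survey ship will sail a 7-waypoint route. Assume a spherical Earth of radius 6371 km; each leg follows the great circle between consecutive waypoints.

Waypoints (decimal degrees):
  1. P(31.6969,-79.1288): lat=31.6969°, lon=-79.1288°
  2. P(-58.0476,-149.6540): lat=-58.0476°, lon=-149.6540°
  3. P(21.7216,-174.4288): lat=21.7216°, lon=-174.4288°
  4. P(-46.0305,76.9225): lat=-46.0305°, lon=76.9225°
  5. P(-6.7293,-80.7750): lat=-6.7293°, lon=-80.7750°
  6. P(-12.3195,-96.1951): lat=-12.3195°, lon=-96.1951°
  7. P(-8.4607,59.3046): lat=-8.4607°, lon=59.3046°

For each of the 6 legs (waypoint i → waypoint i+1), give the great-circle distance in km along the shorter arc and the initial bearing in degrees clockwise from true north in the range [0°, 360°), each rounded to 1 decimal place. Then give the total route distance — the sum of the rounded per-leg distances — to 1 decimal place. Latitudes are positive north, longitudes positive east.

Leg 1: φ1=0.5532153, φ2=-1.0131217, Δφ=-1.5663370, Δλ=-1.2308969 rad; a=sin²(Δφ/2)+cosφ1·cosφ2·sin²(Δλ/2)=0.6478493082; c=2·atan2(√a, √(1-a))=1.870983083; dist=6371·c=11920.033 ≈ 11920.0 km; running total=11920.0 km
Leg 1 bearing: y=sinΔλ·cosφ2=-0.49893723, x=cosφ1·sinφ2-sinφ1·cosφ2·cosΔλ=-0.81463118; θ=atan2(y, x)=-148.5138° <0 so +360° → 211.4862° ≈ 211.5°
Leg 2: φ1=-1.0131217, φ2=0.3791134, Δφ=1.3922352, Δλ=-0.4324018 rad; a=sin²(Δφ/2)+cosφ1·cosφ2·sin²(Δλ/2)=0.4338177682; c=2·atan2(√a, √(1-a))=1.438042272; dist=6371·c=9161.767 ≈ 9161.8 km; running total=21081.8 km
Leg 2 bearing: y=sinΔλ·cosφ2=-0.38929715, x=cosφ1·sinφ2-sinφ1·cosφ2·cosΔλ=0.91155218; θ=atan2(y, x)=-23.1259° <0 so +360° → 336.8741° ≈ 336.9°
Leg 3: φ1=0.3791134, φ2=-0.8033838, Δφ=-1.1824972, Δλ=4.3869078 rad; a=sin²(Δφ/2)+cosφ1·cosφ2·sin²(Δλ/2)=0.7363016275; c=2·atan2(√a, √(1-a))=2.063038737; dist=6371·c=13143.620 ≈ 13143.6 km; running total=34225.4 km
Leg 3 bearing: y=sinΔλ·cosφ2=-0.65782378, x=cosφ1·sinφ2-sinφ1·cosφ2·cosΔλ=-0.58644184; θ=atan2(y, x)=-131.7166° <0 so +360° → 228.2834° ≈ 228.3°
Leg 4: φ1=-0.8033838, φ2=-0.1174484, Δφ=0.6859353, Δλ=-2.7523406 rad; a=sin²(Δφ/2)+cosφ1·cosφ2·sin²(Δλ/2)=0.7767895415; c=2·atan2(√a, √(1-a))=2.157452124; dist=6371·c=13745.127 ≈ 13745.1 km; running total=47970.5 km
Leg 4 bearing: y=sinΔλ·cosφ2=-0.37688212, x=cosφ1·sinφ2-sinφ1·cosφ2·cosΔλ=-0.74263724; θ=atan2(y, x)=-153.0926° <0 so +360° → 206.9074° ≈ 206.9°
Leg 5: φ1=-0.1174484, φ2=-0.2150158, Δφ=-0.0975674, Δλ=-0.2691315 rad; a=sin²(Δφ/2)+cosφ1·cosφ2·sin²(Δλ/2)=0.0198412671; c=2·atan2(√a, √(1-a))=0.282658090; dist=6371·c=1800.815 ≈ 1800.8 km; running total=49771.3 km
Leg 5 bearing: y=sinΔλ·cosφ2=-0.25977157, x=cosφ1·sinφ2-sinφ1·cosφ2·cosΔλ=-0.10153371; θ=atan2(y, x)=-111.3484° <0 so +360° → 248.6516° ≈ 248.7°
Leg 6: φ1=-0.2150158, φ2=-0.1476671, Δφ=0.0673488, Δλ=2.7139818 rad; a=sin²(Δφ/2)+cosφ1·cosφ2·sin²(Δλ/2)=0.9239690780; c=2·atan2(√a, √(1-a))=2.582879862; dist=6371·c=16455.528 ≈ 16455.5 km; running total=66226.8 km
Leg 6 bearing: y=sinΔλ·cosφ2=0.41018486, x=cosφ1·sinφ2-sinφ1·cosφ2·cosΔλ=-0.33578158; θ=atan2(y, x)=129.3041° ≈ 129.3°

Leg 1: dist=11920.0 km, bearing=211.5°
Leg 2: dist=9161.8 km, bearing=336.9°
Leg 3: dist=13143.6 km, bearing=228.3°
Leg 4: dist=13745.1 km, bearing=206.9°
Leg 5: dist=1800.8 km, bearing=248.7°
Leg 6: dist=16455.5 km, bearing=129.3°
Total: 66226.8 km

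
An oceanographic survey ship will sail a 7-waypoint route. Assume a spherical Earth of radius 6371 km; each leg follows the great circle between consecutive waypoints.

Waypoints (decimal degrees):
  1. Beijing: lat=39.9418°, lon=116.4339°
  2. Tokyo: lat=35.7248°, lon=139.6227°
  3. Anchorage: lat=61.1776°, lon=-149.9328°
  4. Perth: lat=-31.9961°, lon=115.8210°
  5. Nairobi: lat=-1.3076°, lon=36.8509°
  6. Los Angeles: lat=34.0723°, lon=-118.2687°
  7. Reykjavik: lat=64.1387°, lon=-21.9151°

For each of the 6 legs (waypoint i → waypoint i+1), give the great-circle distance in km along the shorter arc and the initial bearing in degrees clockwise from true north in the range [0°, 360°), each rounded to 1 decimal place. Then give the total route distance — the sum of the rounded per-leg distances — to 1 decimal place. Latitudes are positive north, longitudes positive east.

Leg 1: φ1=0.6971159, φ2=0.6235154, Δφ=-0.0736005, Δλ=0.4047209 rad; a=sin²(Δφ/2)+cosφ1·cosφ2·sin²(Δλ/2)=0.0264959141; c=2·atan2(√a, √(1-a))=0.327006358; dist=6371·c=2083.358 ≈ 2083.4 km; running total=2083.4 km
Leg 1 bearing: y=sinΔλ·cosφ2=0.31966834, x=cosφ1·sinφ2-sinφ1·cosφ2·cosΔλ=-0.03142734; θ=atan2(y, x)=95.6148° ≈ 95.6°
Leg 2: φ1=0.6235154, φ2=1.0677505, Δφ=0.4442352, Δλ=-5.0536968 rad; a=sin²(Δφ/2)+cosφ1·cosφ2·sin²(Δλ/2)=0.1787190678; c=2·atan2(√a, √(1-a))=0.872959279; dist=6371·c=5561.624 ≈ 5561.6 km; running total=7645.0 km
Leg 2 bearing: y=sinΔλ·cosφ2=0.45428782, x=cosφ1·sinφ2-sinφ1·cosφ2·cosΔλ=0.61703876; θ=atan2(y, x)=36.3619° ≈ 36.4°
Leg 3: φ1=1.0677505, φ2=-0.5584373, Δφ=-1.6261878, Δλ=4.6382788 rad; a=sin²(Δφ/2)+cosφ1·cosφ2·sin²(Δλ/2)=0.7472470972; c=2·atan2(√a, √(1-a))=2.088049129; dist=6371·c=13302.961 ≈ 13303.0 km; running total=20948.0 km
Leg 3 bearing: y=sinΔλ·cosφ2=-0.84575626, x=cosφ1·sinφ2-sinφ1·cosφ2·cosΔλ=-0.20042915; θ=atan2(y, x)=-103.3321° <0 so +360° → 256.6679° ≈ 256.7°
Leg 4: φ1=-0.5584373, φ2=-0.0228219, Δφ=0.5356154, Δλ=-1.3782883 rad; a=sin²(Δφ/2)+cosφ1·cosφ2·sin²(Δλ/2)=0.4128471663; c=2·atan2(√a, √(1-a))=1.395595730; dist=6371·c=8891.340 ≈ 8891.3 km; running total=29839.3 km
Leg 4 bearing: y=sinΔλ·cosφ2=-0.98127188, x=cosφ1·sinφ2-sinφ1·cosφ2·cosΔλ=0.08199413; θ=atan2(y, x)=-85.2235° <0 so +360° → 274.7765° ≈ 274.8°
Leg 5: φ1=-0.0228219, φ2=0.5946738, Δφ=0.6174957, Δλ=-2.7073478 rad; a=sin²(Δφ/2)+cosφ1·cosφ2·sin²(Δλ/2)=0.8820205603; c=2·atan2(√a, √(1-a))=2.440350098; dist=6371·c=15547.470 ≈ 15547.5 km; running total=45386.8 km
Leg 5 bearing: y=sinΔλ·cosφ2=-0.34850010, x=cosφ1·sinφ2-sinφ1·cosφ2·cosΔλ=0.54294461; θ=atan2(y, x)=-32.6952° <0 so +360° → 327.3048° ≈ 327.3°
Leg 6: φ1=0.5946738, φ2=1.1194315, Δφ=0.5247577, Δλ=1.6816876 rad; a=sin²(Δφ/2)+cosφ1·cosφ2·sin²(Δλ/2)=0.2679261205; c=2·atan2(√a, √(1-a))=1.088124119; dist=6371·c=6932.439 ≈ 6932.4 km; running total=52319.2 km
Leg 6 bearing: y=sinΔλ·cosφ2=0.43351493, x=cosφ1·sinφ2-sinφ1·cosφ2·cosΔλ=0.77241936; θ=atan2(y, x)=29.3030° ≈ 29.3°

Leg 1: dist=2083.4 km, bearing=95.6°
Leg 2: dist=5561.6 km, bearing=36.4°
Leg 3: dist=13303.0 km, bearing=256.7°
Leg 4: dist=8891.3 km, bearing=274.8°
Leg 5: dist=15547.5 km, bearing=327.3°
Leg 6: dist=6932.4 km, bearing=29.3°
Total: 52319.2 km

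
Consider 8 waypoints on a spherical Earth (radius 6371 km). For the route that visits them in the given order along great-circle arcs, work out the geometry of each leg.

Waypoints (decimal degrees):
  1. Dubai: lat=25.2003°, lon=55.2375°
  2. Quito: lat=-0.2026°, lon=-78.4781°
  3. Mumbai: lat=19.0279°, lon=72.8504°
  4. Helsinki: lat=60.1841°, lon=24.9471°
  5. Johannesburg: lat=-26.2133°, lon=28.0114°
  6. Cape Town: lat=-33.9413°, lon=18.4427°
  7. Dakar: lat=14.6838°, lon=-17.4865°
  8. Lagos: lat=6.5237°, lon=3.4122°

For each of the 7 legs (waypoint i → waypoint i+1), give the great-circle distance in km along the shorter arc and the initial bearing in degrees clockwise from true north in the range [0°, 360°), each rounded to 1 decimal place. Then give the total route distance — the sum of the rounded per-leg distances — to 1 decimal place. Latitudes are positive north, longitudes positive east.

Leg 1: φ1=0.4398282, φ2=-0.0035360, Δφ=-0.4433642, Δλ=-2.3337775 rad; a=sin²(Δφ/2)+cosφ1·cosφ2·sin²(Δλ/2)=0.8134036583; c=2·atan2(√a, √(1-a))=2.248245230; dist=6371·c=14323.570 ≈ 14323.6 km; running total=14323.6 km
Leg 1 bearing: y=sinΔλ·cosφ2=-0.72277449, x=cosφ1·sinφ2-sinφ1·cosφ2·cosΔλ=0.29104917; θ=atan2(y, x)=-68.0662° <0 so +360° → 291.9338° ≈ 291.9°
Leg 2: φ1=-0.0035360, φ2=0.3320995, Δφ=0.3356355, Δλ=2.6411806 rad; a=sin²(Δφ/2)+cosφ1·cosφ2·sin²(Δλ/2)=0.9152961069; c=2·atan2(√a, √(1-a))=2.550966617; dist=6371·c=16252.208 ≈ 16252.2 km; running total=30575.8 km
Leg 2 bearing: y=sinΔλ·cosφ2=0.45357153, x=cosφ1·sinφ2-sinφ1·cosφ2·cosΔλ=0.32309355; θ=atan2(y, x)=54.5365° ≈ 54.5°
Leg 3: φ1=0.3320995, φ2=1.0504107, Δφ=0.7183112, Δλ=-0.8360703 rad; a=sin²(Δφ/2)+cosφ1·cosφ2·sin²(Δλ/2)=0.2010084041; c=2·atan2(√a, √(1-a))=0.929813852; dist=6371·c=5923.844 ≈ 5923.8 km; running total=36499.6 km
Leg 3 bearing: y=sinΔλ·cosφ2=-0.36894053, x=cosφ1·sinφ2-sinφ1·cosφ2·cosΔλ=0.71154690; θ=atan2(y, x)=-27.4070° <0 so +360° → 332.5930° ≈ 332.6°
Leg 4: φ1=1.0504107, φ2=-0.4575084, Δφ=-1.5079191, Δλ=0.0534821 rad; a=sin²(Δφ/2)+cosφ1·cosφ2·sin²(Δλ/2)=0.4689010040; c=2·atan2(√a, √(1-a))=1.508558162; dist=6371·c=9611.024 ≈ 9611.0 km; running total=46110.6 km
Leg 4 bearing: y=sinΔλ·cosφ2=0.04795893, x=cosφ1·sinφ2-sinφ1·cosφ2·cosΔλ=-0.99691090; θ=atan2(y, x)=177.2458° ≈ 177.2°
Leg 5: φ1=-0.4575084, φ2=-0.5923874, Δφ=-0.1348790, Δλ=-0.1670053 rad; a=sin²(Δφ/2)+cosφ1·cosφ2·sin²(Δλ/2)=0.0097188506; c=2·atan2(√a, √(1-a))=0.197489242; dist=6371·c=1258.204 ≈ 1258.2 km; running total=47368.8 km
Leg 5 bearing: y=sinΔλ·cosφ2=-0.13790615, x=cosφ1·sinφ2-sinφ1·cosφ2·cosΔλ=-0.13956888; θ=atan2(y, x)=-135.3433° <0 so +360° → 224.6567° ≈ 224.7°
Leg 6: φ1=-0.5923874, φ2=0.2562807, Δφ=0.8486681, Δλ=-0.6270828 rad; a=sin²(Δφ/2)+cosφ1·cosφ2·sin²(Δλ/2)=0.2458505264; c=2·atan2(√a, √(1-a))=1.037587947; dist=6371·c=6610.473 ≈ 6610.5 km; running total=53979.3 km
Leg 6 bearing: y=sinΔλ·cosφ2=-0.56762039, x=cosφ1·sinφ2-sinφ1·cosφ2·cosΔλ=0.64764132; θ=atan2(y, x)=-41.2327° <0 so +360° → 318.7673° ≈ 318.8°
Leg 7: φ1=0.2562807, φ2=0.1138600, Δφ=-0.1424206, Δλ=0.3647511 rad; a=sin²(Δφ/2)+cosφ1·cosφ2·sin²(Δλ/2)=0.0366756993; c=2·atan2(√a, √(1-a))=0.385398759; dist=6371·c=2455.375 ≈ 2455.4 km; running total=56434.7 km
Leg 7 bearing: y=sinΔλ·cosφ2=0.35440704, x=cosφ1·sinφ2-sinφ1·cosφ2·cosΔλ=-0.12537152; θ=atan2(y, x)=109.4812° ≈ 109.5°

Leg 1: dist=14323.6 km, bearing=291.9°
Leg 2: dist=16252.2 km, bearing=54.5°
Leg 3: dist=5923.8 km, bearing=332.6°
Leg 4: dist=9611.0 km, bearing=177.2°
Leg 5: dist=1258.2 km, bearing=224.7°
Leg 6: dist=6610.5 km, bearing=318.8°
Leg 7: dist=2455.4 km, bearing=109.5°
Total: 56434.7 km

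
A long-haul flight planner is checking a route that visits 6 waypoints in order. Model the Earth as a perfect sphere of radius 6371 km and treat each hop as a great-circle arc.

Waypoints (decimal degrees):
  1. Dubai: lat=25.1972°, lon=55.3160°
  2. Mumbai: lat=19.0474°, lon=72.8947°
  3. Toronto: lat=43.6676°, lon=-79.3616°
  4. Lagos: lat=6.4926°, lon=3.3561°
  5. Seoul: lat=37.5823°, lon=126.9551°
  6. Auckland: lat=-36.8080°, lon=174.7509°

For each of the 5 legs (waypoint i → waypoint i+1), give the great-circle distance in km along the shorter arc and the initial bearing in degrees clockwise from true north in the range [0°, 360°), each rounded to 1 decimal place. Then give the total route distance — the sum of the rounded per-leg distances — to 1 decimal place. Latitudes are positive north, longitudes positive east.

Leg 1: φ1=0.4397741, φ2=0.3324398, Δφ=-0.1073343, Δλ=0.3068062 rad; a=sin²(Δφ/2)+cosφ1·cosφ2·sin²(Δλ/2)=0.0228475154; c=2·atan2(√a, √(1-a))=0.303471055; dist=6371·c=1933.414 ≈ 1933.4 km; running total=1933.4 km
Leg 1 bearing: y=sinΔλ·cosφ2=0.28547984, x=cosφ1·sinφ2-sinφ1·cosφ2·cosΔλ=-0.08833622; θ=atan2(y, x)=107.1937° ≈ 107.2°
Leg 2: φ1=0.3324398, φ2=0.7621434, Δφ=0.4297036, Δλ=-2.6573737 rad; a=sin²(Δφ/2)+cosφ1·cosφ2·sin²(Δλ/2)=0.6899059215; c=2·atan2(√a, √(1-a))=1.960389216; dist=6371·c=12489.640 ≈ 12489.6 km; running total=14423.0 km
Leg 2 bearing: y=sinΔλ·cosφ2=-0.33673546, x=cosφ1·sinφ2-sinφ1·cosφ2·cosΔλ=0.86159863; θ=atan2(y, x)=-21.3469° <0 so +360° → 338.6531° ≈ 338.7°
Leg 3: φ1=0.7621434, φ2=0.1133172, Δφ=-0.6488261, Δλ=1.4436962 rad; a=sin²(Δφ/2)+cosφ1·cosφ2·sin²(Δλ/2)=0.4154106728; c=2·atan2(√a, √(1-a))=1.400800075; dist=6371·c=8924.497 ≈ 8924.5 km; running total=23347.5 km
Leg 3 bearing: y=sinΔλ·cosφ2=0.98557185, x=cosφ1·sinφ2-sinφ1·cosφ2·cosΔλ=-0.00516824; θ=atan2(y, x)=90.3005° ≈ 90.3°
Leg 4: φ1=0.1133172, φ2=0.6559349, Δφ=0.5426176, Δλ=2.1572095 rad; a=sin²(Δφ/2)+cosφ1·cosφ2·sin²(Δλ/2)=0.6833810786; c=2·atan2(√a, √(1-a))=1.946322576; dist=6371·c=12400.021 ≈ 12400.0 km; running total=35747.5 km
Leg 4 bearing: y=sinΔλ·cosφ2=0.66007949, x=cosφ1·sinφ2-sinφ1·cosφ2·cosΔλ=0.65557653; θ=atan2(y, x)=45.1961° ≈ 45.2°
Leg 5: φ1=0.6559349, φ2=-0.6424208, Δφ=-1.2983557, Δλ=0.8341941 rad; a=sin²(Δφ/2)+cosφ1·cosφ2·sin²(Δλ/2)=0.4695872848; c=2·atan2(√a, √(1-a))=1.509933328; dist=6371·c=9619.785 ≈ 9619.8 km; running total=45367.3 km
Leg 5 bearing: y=sinΔλ·cosφ2=0.59308409, x=cosφ1·sinφ2-sinφ1·cosφ2·cosΔλ=-0.80283967; θ=atan2(y, x)=143.5455° ≈ 143.5°

Leg 1: dist=1933.4 km, bearing=107.2°
Leg 2: dist=12489.6 km, bearing=338.7°
Leg 3: dist=8924.5 km, bearing=90.3°
Leg 4: dist=12400.0 km, bearing=45.2°
Leg 5: dist=9619.8 km, bearing=143.5°
Total: 45367.3 km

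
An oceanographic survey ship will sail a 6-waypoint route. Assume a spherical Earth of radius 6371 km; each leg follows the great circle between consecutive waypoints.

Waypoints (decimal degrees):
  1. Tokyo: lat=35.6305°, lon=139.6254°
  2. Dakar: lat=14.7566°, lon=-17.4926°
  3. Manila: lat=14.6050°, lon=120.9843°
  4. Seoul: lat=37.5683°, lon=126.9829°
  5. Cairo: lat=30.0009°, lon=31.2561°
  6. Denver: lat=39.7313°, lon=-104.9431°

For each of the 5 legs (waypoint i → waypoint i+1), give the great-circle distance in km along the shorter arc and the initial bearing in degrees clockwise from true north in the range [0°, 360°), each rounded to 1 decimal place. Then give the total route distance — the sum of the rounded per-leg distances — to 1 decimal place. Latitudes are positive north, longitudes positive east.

Leg 1: φ1=0.6218695, φ2=0.2575513, Δφ=-0.3643183, Δλ=-2.7422264 rad; a=sin²(Δφ/2)+cosφ1·cosφ2·sin²(Δλ/2)=0.7878733175; c=2·atan2(√a, √(1-a))=2.184313353; dist=6371·c=13916.260 ≈ 13916.3 km; running total=13916.3 km
Leg 1 bearing: y=sinΔλ·cosφ2=-0.37600945, x=cosφ1·sinφ2-sinφ1·cosφ2·cosΔλ=0.72603905; θ=atan2(y, x)=-27.3793° <0 so +360° → 332.6207° ≈ 332.6°
Leg 2: φ1=0.2575513, φ2=0.2549053, Δφ=-0.0026459, Δλ=2.4168778 rad; a=sin²(Δφ/2)+cosφ1·cosφ2·sin²(Δλ/2)=0.8181864901; c=2·atan2(√a, √(1-a))=2.260583441; dist=6371·c=14402.177 ≈ 14402.2 km; running total=28318.5 km
Leg 2 bearing: y=sinΔλ·cosφ2=0.64150107, x=cosφ1·sinφ2-sinφ1·cosφ2·cosΔλ=0.42837578; θ=atan2(y, x)=56.2662° ≈ 56.3°
Leg 3: φ1=0.2549053, φ2=0.6556905, Δφ=0.4007852, Δλ=0.1046953 rad; a=sin²(Δφ/2)+cosφ1·cosφ2·sin²(Δλ/2)=0.0417224441; c=2·atan2(√a, √(1-a))=0.411416902; dist=6371·c=2621.137 ≈ 2621.1 km; running total=30939.6 km
Leg 3 bearing: y=sinΔλ·cosφ2=0.08283283, x=cosφ1·sinφ2-sinφ1·cosφ2·cosΔλ=0.39123580; θ=atan2(y, x)=11.9542° ≈ 12.0°
Leg 4: φ1=0.6556905, φ2=0.5236145, Δφ=-0.1320760, Δλ=-1.6707478 rad; a=sin²(Δφ/2)+cosφ1·cosφ2·sin²(Δλ/2)=0.3818168902; c=2·atan2(√a, √(1-a))=1.332171937; dist=6371·c=8487.267 ≈ 8487.3 km; running total=39426.9 km
Leg 4 bearing: y=sinΔλ·cosφ2=-0.86169526, x=cosφ1·sinφ2-sinφ1·cosφ2·cosΔλ=0.44901257; θ=atan2(y, x)=-62.4769° <0 so +360° → 297.5231° ≈ 297.5°
Leg 5: φ1=0.5236145, φ2=0.6934420, Δφ=0.1698275, Δλ=-2.3771245 rad; a=sin²(Δφ/2)+cosφ1·cosφ2·sin²(Δλ/2)=0.5805456303; c=2·atan2(√a, √(1-a))=1.732592582; dist=6371·c=11038.347 ≈ 11038.3 km; running total=50465.2 km
Leg 5 bearing: y=sinΔλ·cosφ2=-0.53230080, x=cosφ1·sinφ2-sinφ1·cosφ2·cosΔλ=0.83108692; θ=atan2(y, x)=-32.6391° <0 so +360° → 327.3609° ≈ 327.4°

Leg 1: dist=13916.3 km, bearing=332.6°
Leg 2: dist=14402.2 km, bearing=56.3°
Leg 3: dist=2621.1 km, bearing=12.0°
Leg 4: dist=8487.3 km, bearing=297.5°
Leg 5: dist=11038.3 km, bearing=327.4°
Total: 50465.2 km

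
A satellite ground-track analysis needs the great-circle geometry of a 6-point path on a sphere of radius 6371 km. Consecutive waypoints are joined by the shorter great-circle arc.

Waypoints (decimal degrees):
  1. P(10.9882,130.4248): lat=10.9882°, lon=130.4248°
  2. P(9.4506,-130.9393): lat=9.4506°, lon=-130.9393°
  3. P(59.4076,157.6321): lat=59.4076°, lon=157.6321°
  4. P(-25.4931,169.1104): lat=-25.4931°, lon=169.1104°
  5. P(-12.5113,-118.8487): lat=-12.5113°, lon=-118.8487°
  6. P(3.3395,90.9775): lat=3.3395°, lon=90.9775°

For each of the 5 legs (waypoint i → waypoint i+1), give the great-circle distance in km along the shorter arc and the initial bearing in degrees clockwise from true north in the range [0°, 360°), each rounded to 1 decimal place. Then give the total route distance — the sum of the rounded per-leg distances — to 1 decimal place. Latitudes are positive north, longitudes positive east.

Leg 1: φ1=0.1917803, φ2=0.1649441, Δφ=-0.0268362, Δλ=-4.5616641 rad; a=sin²(Δφ/2)+cosφ1·cosφ2·sin²(Δλ/2)=0.5570521310; c=2·atan2(√a, √(1-a))=1.685149653; dist=6371·c=10736.088 ≈ 10736.1 km; running total=10736.1 km
Leg 1 bearing: y=sinΔλ·cosφ2=0.97524391, x=cosφ1·sinφ2-sinφ1·cosφ2·cosΔλ=0.18941895; θ=atan2(y, x)=79.0085° ≈ 79.0°
Leg 2: φ1=0.1649441, φ2=1.0368582, Δφ=0.8719141, Δλ=5.0365211 rad; a=sin²(Δφ/2)+cosφ1·cosφ2·sin²(Δλ/2)=0.3493855616; c=2·atan2(√a, √(1-a))=1.264815198; dist=6371·c=8058.138 ≈ 8058.1 km; running total=18794.2 km
Leg 2 bearing: y=sinΔλ·cosφ2=-0.48242613, x=cosφ1·sinφ2-sinφ1·cosφ2·cosΔλ=0.82251212; θ=atan2(y, x)=-30.3928° <0 so +360° → 329.6072° ≈ 329.6°
Leg 3: φ1=1.0368582, φ2=-0.4449385, Δφ=-1.4817968, Δλ=0.2003341 rad; a=sin²(Δφ/2)+cosφ1·cosφ2·sin²(Δλ/2)=0.4601526695; c=2·atan2(√a, √(1-a))=1.491017064; dist=6371·c=9499.270 ≈ 9499.3 km; running total=28293.5 km
Leg 3 bearing: y=sinΔλ·cosφ2=0.17962189, x=cosφ1·sinφ2-sinφ1·cosφ2·cosΔλ=-0.98050229; θ=atan2(y, x)=169.6189° ≈ 169.6°
Leg 4: φ1=-0.4449385, φ2=-0.2183634, Δφ=0.2265752, Δλ=-5.0258344 rad; a=sin²(Δφ/2)+cosφ1·cosφ2·sin²(Δλ/2)=0.3175263902; c=2·atan2(√a, √(1-a))=1.197220215; dist=6371·c=7627.490 ≈ 7627.5 km; running total=35921.0 km
Leg 4 bearing: y=sinΔλ·cosφ2=0.92868718, x=cosφ1·sinφ2-sinφ1·cosφ2·cosΔλ=-0.06598222; θ=atan2(y, x)=94.0640° ≈ 94.1°
Leg 5: φ1=-0.2183634, φ2=0.0582853, Δφ=0.2766486, Δλ=3.6621580 rad; a=sin²(Δφ/2)+cosφ1·cosφ2·sin²(Δλ/2)=0.9290590350; c=2·atan2(√a, √(1-a))=2.602389448; dist=6371·c=16579.823 ≈ 16579.8 km; running total=52500.8 km
Leg 5 bearing: y=sinΔλ·cosφ2=-0.49652613, x=cosφ1·sinφ2-sinφ1·cosφ2·cosΔλ=-0.13074854; θ=atan2(y, x)=-104.7526° <0 so +360° → 255.2474° ≈ 255.2°

Leg 1: dist=10736.1 km, bearing=79.0°
Leg 2: dist=8058.1 km, bearing=329.6°
Leg 3: dist=9499.3 km, bearing=169.6°
Leg 4: dist=7627.5 km, bearing=94.1°
Leg 5: dist=16579.8 km, bearing=255.2°
Total: 52500.8 km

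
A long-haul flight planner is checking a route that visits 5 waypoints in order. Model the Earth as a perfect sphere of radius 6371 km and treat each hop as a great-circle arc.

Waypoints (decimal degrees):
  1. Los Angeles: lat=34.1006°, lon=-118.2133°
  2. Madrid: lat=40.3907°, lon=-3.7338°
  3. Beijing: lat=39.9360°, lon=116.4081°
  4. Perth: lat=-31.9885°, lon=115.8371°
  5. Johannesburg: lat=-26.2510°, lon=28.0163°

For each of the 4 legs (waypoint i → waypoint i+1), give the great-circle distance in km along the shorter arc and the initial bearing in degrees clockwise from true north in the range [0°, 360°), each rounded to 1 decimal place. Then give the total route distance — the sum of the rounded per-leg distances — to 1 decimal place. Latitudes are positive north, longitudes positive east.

Leg 1: φ1=0.5951677, φ2=0.7049507, Δφ=0.1097830, Δλ=1.9980442 rad; a=sin²(Δφ/2)+cosφ1·cosφ2·sin²(Δλ/2)=0.4490183655; c=2·atan2(√a, √(1-a))=1.468655549; dist=6371·c=9356.805 ≈ 9356.8 km; running total=9356.8 km
Leg 1 bearing: y=sinΔλ·cosφ2=0.69317905, x=cosφ1·sinφ2-sinφ1·cosφ2·cosΔλ=0.71351685; θ=atan2(y, x)=44.1717° ≈ 44.2°
Leg 2: φ1=0.7049507, φ2=0.6970147, Δφ=-0.0079360, Δλ=2.0968717 rad; a=sin²(Δφ/2)+cosφ1·cosφ2·sin²(Δλ/2)=0.4386410316; c=2·atan2(√a, √(1-a))=1.447768268; dist=6371·c=9223.732 ≈ 9223.7 km; running total=18580.5 km
Leg 2 bearing: y=sinΔλ·cosφ2=0.66308382, x=cosφ1·sinφ2-sinφ1·cosφ2·cosΔλ=0.73841734; θ=atan2(y, x)=41.9232° ≈ 41.9°
Leg 3: φ1=0.6970147, φ2=-0.5583046, Δφ=-1.2553193, Δλ=-0.0099658 rad; a=sin²(Δφ/2)+cosφ1·cosφ2·sin²(Δλ/2)=0.3448811696; c=2·atan2(√a, √(1-a))=1.255353309; dist=6371·c=7997.856 ≈ 7997.9 km; running total=26578.4 km
Leg 3 bearing: y=sinΔλ·cosφ2=-0.00845242, x=cosφ1·sinφ2-sinφ1·cosφ2·cosΔλ=-0.95062145; θ=atan2(y, x)=-179.4906° <0 so +360° → 180.5094° ≈ 180.5°
Leg 4: φ1=-0.5583046, φ2=-0.4581664, Δφ=0.1001383, Δλ=-1.5327621 rad; a=sin²(Δφ/2)+cosφ1·cosφ2·sin²(Δλ/2)=0.3683824026; c=2·atan2(√a, √(1-a))=1.304422185; dist=6371·c=8310.474 ≈ 8310.5 km; running total=34888.9 km
Leg 4 bearing: y=sinΔλ·cosφ2=-0.89621640, x=cosφ1·sinφ2-sinφ1·cosφ2·cosΔλ=-0.35707618; θ=atan2(y, x)=-111.7236° <0 so +360° → 248.2764° ≈ 248.3°

Leg 1: dist=9356.8 km, bearing=44.2°
Leg 2: dist=9223.7 km, bearing=41.9°
Leg 3: dist=7997.9 km, bearing=180.5°
Leg 4: dist=8310.5 km, bearing=248.3°
Total: 34888.9 km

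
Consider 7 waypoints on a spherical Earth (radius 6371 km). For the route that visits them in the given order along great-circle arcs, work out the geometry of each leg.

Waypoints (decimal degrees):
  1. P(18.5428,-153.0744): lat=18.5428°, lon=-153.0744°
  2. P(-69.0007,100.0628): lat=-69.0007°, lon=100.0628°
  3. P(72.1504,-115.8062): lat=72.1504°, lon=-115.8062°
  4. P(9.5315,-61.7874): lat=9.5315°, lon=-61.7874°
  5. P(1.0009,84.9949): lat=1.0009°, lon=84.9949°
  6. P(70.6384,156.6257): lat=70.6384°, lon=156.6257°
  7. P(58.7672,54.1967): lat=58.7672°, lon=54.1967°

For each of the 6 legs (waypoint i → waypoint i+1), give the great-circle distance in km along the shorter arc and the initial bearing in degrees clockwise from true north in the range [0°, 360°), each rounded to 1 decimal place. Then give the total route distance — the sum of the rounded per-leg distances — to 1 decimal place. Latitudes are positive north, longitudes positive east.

Leg 1: dist=12597.7 km, bearing=201.9°
Leg 2: dist=18665.8 km, bearing=58.7°
Leg 3: dist=7829.7 km, bearing=122.1°
Leg 4: dist=16155.3 km, bearing=74.1°
Leg 5: dist=9235.1 km, bearing=18.5°
Leg 6: dist=4411.3 km, bearing=307.5°
Total: 68894.9 km

Leg 1: φ1=0.3236329, φ2=-1.2042894, Δφ=-1.5279223, Δλ=4.4180776 rad; a=sin²(Δφ/2)+cosφ1·cosφ2·sin²(Δλ/2)=0.6977239593; c=2·atan2(√a, √(1-a))=1.977351796; dist=6371·c=12597.708 ≈ 12597.7 km; running total=12597.7 km
Leg 1 bearing: y=sinΔλ·cosφ2=-0.34294797, x=cosφ1·sinφ2-sinφ1·cosφ2·cosΔλ=-0.85206081; θ=atan2(y, x)=-158.0756° <0 so +360° → 201.9244° ≈ 201.9°
Leg 2: φ1=-1.2042894, φ2=1.2592620, Δφ=2.4635514, Δλ=-3.7676248 rad; a=sin²(Δφ/2)+cosφ1·cosφ2·sin²(Δλ/2)=0.9888292891; c=2·atan2(√a, √(1-a))=2.929813944; dist=6371·c=18665.845 ≈ 18665.8 km; running total=31263.5 km
Leg 2 bearing: y=sinΔλ·cosφ2=0.17960016, x=cosφ1·sinφ2-sinφ1·cosφ2·cosΔλ=0.10921304; θ=atan2(y, x)=58.6966° ≈ 58.7°
Leg 3: φ1=1.2592620, φ2=0.1663561, Δφ=-1.0929060, Δλ=0.9428059 rad; a=sin²(Δφ/2)+cosφ1·cosφ2·sin²(Δλ/2)=0.3323904313; c=2·atan2(√a, √(1-a))=1.228958511; dist=6371·c=7829.695 ≈ 7829.7 km; running total=39093.2 km
Leg 3 bearing: y=sinΔλ·cosφ2=0.79803844, x=cosφ1·sinφ2-sinφ1·cosφ2·cosΔλ=-0.50076219; θ=atan2(y, x)=122.1079° ≈ 122.1°
Leg 4: φ1=0.1663561, φ2=0.0174690, Δφ=-0.1488871, Δλ=2.5618344 rad; a=sin²(Δφ/2)+cosφ1·cosφ2·sin²(Δλ/2)=0.9110136282; c=2·atan2(√a, √(1-a))=2.535758289; dist=6371·c=16155.316 ≈ 16155.3 km; running total=55248.5 km
Leg 4 bearing: y=sinΔλ·cosφ2=0.54773811, x=cosφ1·sinφ2-sinφ1·cosφ2·cosΔλ=0.15573746; θ=atan2(y, x)=74.1280° ≈ 74.1°
Leg 5: φ1=0.0174690, φ2=1.2328727, Δφ=1.2154037, Δλ=1.2501933 rad; a=sin²(Δφ/2)+cosφ1·cosφ2·sin²(Δλ/2)=0.4395290395; c=2·atan2(√a, √(1-a))=1.449557613; dist=6371·c=9235.132 ≈ 9235.1 km; running total=64483.6 km
Leg 5 bearing: y=sinΔλ·cosφ2=0.31463603, x=cosφ1·sinφ2-sinφ1·cosφ2·cosΔλ=0.94147609; θ=atan2(y, x)=18.4793° ≈ 18.5°
Leg 6: φ1=1.2328727, φ2=1.0256811, Δφ=-0.2071915, Δλ=-1.7877233 rad; a=sin²(Δφ/2)+cosφ1·cosφ2·sin²(Δλ/2)=0.1151446990; c=2·atan2(√a, √(1-a))=0.692408622; dist=6371·c=4411.335 ≈ 4411.3 km; running total=68894.9 km
Leg 6 bearing: y=sinΔλ·cosφ2=-0.50636436, x=cosφ1·sinφ2-sinφ1·cosφ2·cosΔλ=0.38876821; θ=atan2(y, x)=-52.4843° <0 so +360° → 307.5157° ≈ 307.5°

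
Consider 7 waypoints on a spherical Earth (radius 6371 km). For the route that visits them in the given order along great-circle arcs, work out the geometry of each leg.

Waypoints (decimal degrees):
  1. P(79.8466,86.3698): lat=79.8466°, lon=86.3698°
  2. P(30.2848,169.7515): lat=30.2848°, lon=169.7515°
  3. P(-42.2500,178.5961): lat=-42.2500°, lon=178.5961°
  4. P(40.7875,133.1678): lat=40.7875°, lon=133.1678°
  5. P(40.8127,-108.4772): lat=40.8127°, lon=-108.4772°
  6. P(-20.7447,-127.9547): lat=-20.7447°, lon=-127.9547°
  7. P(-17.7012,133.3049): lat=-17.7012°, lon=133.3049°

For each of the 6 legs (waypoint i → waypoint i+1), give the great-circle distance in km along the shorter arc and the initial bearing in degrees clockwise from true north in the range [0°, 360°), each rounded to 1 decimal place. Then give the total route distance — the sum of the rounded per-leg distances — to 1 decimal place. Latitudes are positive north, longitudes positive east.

Leg 1: φ1=1.3935861, φ2=0.5285695, Δφ=-0.8650166, Δλ=1.4552852 rad; a=sin²(Δφ/2)+cosφ1·cosφ2·sin²(Δλ/2)=0.2430271597; c=2·atan2(√a, √(1-a))=1.031018195; dist=6371·c=6568.617 ≈ 6568.6 km; running total=6568.6 km
Leg 1 bearing: y=sinΔλ·cosφ2=0.85777481, x=cosφ1·sinφ2-sinφ1·cosφ2·cosΔλ=-0.00906707; θ=atan2(y, x)=90.6056° ≈ 90.6°
Leg 2: φ1=0.5285695, φ2=-0.7374016, Δφ=-1.2659711, Δλ=0.1543674 rad; a=sin²(Δφ/2)+cosφ1·cosφ2·sin²(Δλ/2)=0.3537371253; c=2·atan2(√a, √(1-a))=1.273929267; dist=6371·c=8116.203 ≈ 8116.2 km; running total=14684.8 km
Leg 2 bearing: y=sinΔλ·cosφ2=0.11381227, x=cosφ1·sinφ2-sinφ1·cosφ2·cosΔλ=-0.94946061; θ=atan2(y, x)=173.1645° ≈ 173.2°
Leg 3: φ1=-0.7374016, φ2=0.7118762, Δφ=1.4492778, Δλ=-0.7928734 rad; a=sin²(Δφ/2)+cosφ1·cosφ2·sin²(Δλ/2)=0.5229524366; c=2·atan2(√a, √(1-a))=1.616717337; dist=6371·c=10300.106 ≈ 10300.1 km; running total=24984.9 km
Leg 3 bearing: y=sinΔλ·cosφ2=-0.53936421, x=cosφ1·sinφ2-sinφ1·cosφ2·cosΔλ=0.84082043; θ=atan2(y, x)=-32.6791° <0 so +360° → 327.3209° ≈ 327.3°
Leg 4: φ1=0.7118762, φ2=0.7123160, Δφ=0.0004398, Δλ=-4.2175009 rad; a=sin²(Δφ/2)+cosφ1·cosφ2·sin²(Δλ/2)=0.4225977132; c=2·atan2(√a, √(1-a))=1.415366687; dist=6371·c=9017.301 ≈ 9017.3 km; running total=34002.2 km
Leg 4 bearing: y=sinΔλ·cosφ2=0.66604472, x=cosφ1·sinφ2-sinφ1·cosφ2·cosΔλ=0.72967114; θ=atan2(y, x)=42.3899° ≈ 42.4°
Leg 5: φ1=0.7123160, φ2=-0.3620633, Δφ=-1.0743793, Δλ=-0.3399465 rad; a=sin²(Δφ/2)+cosφ1·cosφ2·sin²(Δλ/2)=0.2821132452; c=2·atan2(√a, √(1-a))=1.119898827; dist=6371·c=7134.875 ≈ 7134.9 km; running total=41137.1 km
Leg 5 bearing: y=sinΔλ·cosφ2=-0.31181929, x=cosφ1·sinφ2-sinφ1·cosφ2·cosΔλ=-0.84431640; θ=atan2(y, x)=-159.7300° <0 so +360° → 200.2700° ≈ 200.3°
Leg 6: φ1=-0.3620633, φ2=-0.3089442, Δφ=0.0531191, Δλ=4.5598402 rad; a=sin²(Δφ/2)+cosφ1·cosφ2·sin²(Δλ/2)=0.5138405507; c=2·atan2(√a, √(1-a))=1.598480964; dist=6371·c=10183.922 ≈ 10183.9 km; running total=51321.0 km
Leg 6 bearing: y=sinΔλ·cosφ2=-0.94159192, x=cosφ1·sinφ2-sinφ1·cosφ2·cosΔλ=-0.33561648; θ=atan2(y, x)=-109.6179° <0 so +360° → 250.3821° ≈ 250.4°

Leg 1: dist=6568.6 km, bearing=90.6°
Leg 2: dist=8116.2 km, bearing=173.2°
Leg 3: dist=10300.1 km, bearing=327.3°
Leg 4: dist=9017.3 km, bearing=42.4°
Leg 5: dist=7134.9 km, bearing=200.3°
Leg 6: dist=10183.9 km, bearing=250.4°
Total: 51321.0 km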